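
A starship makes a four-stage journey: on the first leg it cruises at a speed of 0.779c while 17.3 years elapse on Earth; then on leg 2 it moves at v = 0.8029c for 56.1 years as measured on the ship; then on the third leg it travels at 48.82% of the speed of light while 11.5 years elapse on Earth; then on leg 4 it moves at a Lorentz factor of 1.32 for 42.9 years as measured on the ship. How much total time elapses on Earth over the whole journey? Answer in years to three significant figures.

Δt = 180 years

Leg 1: 17.3 years is already measured on Earth.
Leg 2: γ = 1/√(1 − 0.8029²) = 1/√0.3554 = 1.678; Δt_2 = 1.678 × 56.1 = 94.11 years.
Leg 3: 11.5 years is already measured on Earth.
Leg 4: γ = 1.32; Δt_4 = 1.320 × 42.9 = 56.63 years.
Total: 17.30 + 94.11 + 11.50 + 56.63 years.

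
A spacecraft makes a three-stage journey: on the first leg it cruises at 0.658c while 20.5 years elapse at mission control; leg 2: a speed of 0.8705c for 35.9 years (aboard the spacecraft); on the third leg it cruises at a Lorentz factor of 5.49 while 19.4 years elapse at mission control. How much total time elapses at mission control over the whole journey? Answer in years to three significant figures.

Δt = 113 years

Leg 1: 20.5 years is already measured at mission control.
Leg 2: γ = 1/√(1 − 0.8705²) = 1/√0.2422 = 2.032; Δt_2 = 2.032 × 35.9 = 72.94 years.
Leg 3: 19.4 years is already measured at mission control.
Total: 20.50 + 72.94 + 19.40 years.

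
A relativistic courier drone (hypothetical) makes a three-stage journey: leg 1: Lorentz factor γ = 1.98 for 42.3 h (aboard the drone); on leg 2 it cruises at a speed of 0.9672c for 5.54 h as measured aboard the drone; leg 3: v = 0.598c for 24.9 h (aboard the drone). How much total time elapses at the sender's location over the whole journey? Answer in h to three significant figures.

Δt = 137 h

Leg 1: γ = 1.98; Δt_1 = 1.980 × 42.3 = 83.75 h.
Leg 2: γ = 1/√(1 − 0.9672²) = 1/√0.06452 = 3.937; Δt_2 = 3.937 × 5.54 = 21.81 h.
Leg 3: γ = 1/√(1 − 0.598²) = 1/√0.6424 = 1.248; Δt_3 = 1.248 × 24.9 = 31.07 h.
Total: 83.75 + 21.81 + 31.07 h.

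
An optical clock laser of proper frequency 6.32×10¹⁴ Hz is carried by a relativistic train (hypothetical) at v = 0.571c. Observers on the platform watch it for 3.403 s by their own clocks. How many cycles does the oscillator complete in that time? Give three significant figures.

N = 1.77×10¹⁵

γ = 1/√(1 − 0.571²) = 1/√0.6740 = 1.218
During 3.403 s of lab time, the oscillator's proper time advances by τ = Δt/γ = 3.403/1.218 = 2.794 s = 2.794×10⁰ s.
N = f × τ = 6.32×10¹⁴ × 2.794×10⁰ = 1.766×10¹⁵.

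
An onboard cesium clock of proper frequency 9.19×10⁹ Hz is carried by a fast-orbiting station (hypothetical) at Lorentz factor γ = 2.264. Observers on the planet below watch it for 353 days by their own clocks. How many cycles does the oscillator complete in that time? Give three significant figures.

N = 1.24×10¹⁷

γ = 2.264
During 353 days of lab time, the oscillator's proper time advances by τ = Δt/γ = 353/2.264 = 155.9 days = 1.347×10⁷ s.
N = f × τ = 9.19×10⁹ × 1.347×10⁷ = 1.238×10¹⁷.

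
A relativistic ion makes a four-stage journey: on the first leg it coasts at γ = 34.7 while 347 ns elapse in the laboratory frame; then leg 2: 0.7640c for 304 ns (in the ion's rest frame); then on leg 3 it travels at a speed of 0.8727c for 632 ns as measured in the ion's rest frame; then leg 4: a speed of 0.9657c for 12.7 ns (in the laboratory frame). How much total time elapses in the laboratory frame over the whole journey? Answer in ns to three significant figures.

Δt = 2130 ns

Leg 1: 347 ns is already measured in the laboratory frame.
Leg 2: γ = 1/√(1 − 0.7640²) = 1/√0.4163 = 1.550; Δt_2 = 1.550 × 304 = 471.2 ns.
Leg 3: γ = 1/√(1 − 0.8727²) = 1/√0.2384 = 2.048; Δt_3 = 2.048 × 632 = 1294 ns.
Leg 4: 12.7 ns is already measured in the laboratory frame.
Total: 347.0 + 471.2 + 1294 + 12.70 ns.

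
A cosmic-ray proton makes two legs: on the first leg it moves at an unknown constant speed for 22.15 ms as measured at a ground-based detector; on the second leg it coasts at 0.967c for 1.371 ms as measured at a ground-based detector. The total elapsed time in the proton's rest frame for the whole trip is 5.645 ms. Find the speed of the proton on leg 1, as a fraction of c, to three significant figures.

Leg 1: speed unknown; τ_1 = 22.15/γ_1.
Leg 2: γ = 1/√(1 − 0.967²) = 1/√0.06491 = 3.925; τ_2 = 1.371/3.925 = 0.3493 ms.
Total proper time: τ_1 + 0.3493 = 5.645, so τ_1 = 5.645 − 0.3493 = 5.296 ms.
γ_1 = 22.15/5.296 = 4.183; β = √(1 − 1/γ²) = √0.9428.

β = 0.971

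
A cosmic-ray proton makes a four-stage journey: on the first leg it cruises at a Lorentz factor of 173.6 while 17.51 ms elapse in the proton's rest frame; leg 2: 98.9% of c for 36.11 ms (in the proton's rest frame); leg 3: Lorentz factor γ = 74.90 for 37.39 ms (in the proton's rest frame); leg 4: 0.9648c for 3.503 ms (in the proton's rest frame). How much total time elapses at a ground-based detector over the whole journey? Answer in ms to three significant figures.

Leg 1: γ = 173.6; Δt_1 = 173.6 × 17.51 = 3040 ms.
Leg 2: β = 0.989; γ = 1/√(1 − 0.989²) = 1/√0.02188 = 6.761; Δt_2 = 6.761 × 36.11 = 244.1 ms.
Leg 3: γ = 74.90; Δt_3 = 74.90 × 37.39 = 2801 ms.
Leg 4: γ = 1/√(1 − 0.9648²) = 1/√0.06916 = 3.803; Δt_4 = 3.803 × 3.503 = 13.32 ms.
Total: 3040 + 244.1 + 2801 + 13.32 ms.

Δt = 6100 ms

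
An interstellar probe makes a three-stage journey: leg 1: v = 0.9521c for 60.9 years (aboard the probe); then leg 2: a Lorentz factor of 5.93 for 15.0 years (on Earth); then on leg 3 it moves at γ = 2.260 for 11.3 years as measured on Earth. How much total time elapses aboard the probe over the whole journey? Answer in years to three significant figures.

Leg 1: 60.9 years is already measured aboard the probe.
Leg 2: γ = 5.93; τ_2 = 15.0/5.930 = 2.530 years.
Leg 3: γ = 2.260; τ_3 = 11.3/2.260 = 5.000 years.
Total: 60.90 + 2.530 + 5.000 years.

τ = 68.4 years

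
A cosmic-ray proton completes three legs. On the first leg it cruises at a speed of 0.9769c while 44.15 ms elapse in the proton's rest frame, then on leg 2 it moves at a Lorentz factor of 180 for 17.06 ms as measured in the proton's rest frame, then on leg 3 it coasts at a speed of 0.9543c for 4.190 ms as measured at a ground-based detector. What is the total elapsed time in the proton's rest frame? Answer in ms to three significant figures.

Leg 1: 44.15 ms is already measured in the proton's rest frame.
Leg 2: 17.06 ms is already measured in the proton's rest frame.
Leg 3: γ = 1/√(1 − 0.9543²) = 1/√0.08931 = 3.346; τ_3 = 4.190/3.346 = 1.252 ms.
Total: 44.15 + 17.06 + 1.252 ms.

τ = 62.5 ms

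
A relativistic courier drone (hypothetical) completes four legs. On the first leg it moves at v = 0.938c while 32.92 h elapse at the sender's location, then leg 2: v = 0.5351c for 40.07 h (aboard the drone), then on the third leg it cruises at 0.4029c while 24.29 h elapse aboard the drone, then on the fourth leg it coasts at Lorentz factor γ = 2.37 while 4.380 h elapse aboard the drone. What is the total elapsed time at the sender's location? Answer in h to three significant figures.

Leg 1: 32.92 h is already measured at the sender's location.
Leg 2: γ = 1/√(1 − 0.5351²) = 1/√0.7137 = 1.184; Δt_2 = 1.184 × 40.07 = 47.43 h.
Leg 3: γ = 1/√(1 − 0.4029²) = 1/√0.8377 = 1.093; Δt_3 = 1.093 × 24.29 = 26.54 h.
Leg 4: γ = 2.37; Δt_4 = 2.370 × 4.380 = 10.38 h.
Total: 32.92 + 47.43 + 26.54 + 10.38 h.

Δt = 117 h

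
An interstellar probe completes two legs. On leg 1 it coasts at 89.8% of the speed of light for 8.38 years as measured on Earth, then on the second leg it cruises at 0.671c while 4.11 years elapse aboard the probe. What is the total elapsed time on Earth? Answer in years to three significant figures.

Leg 1: 8.38 years is already measured on Earth.
Leg 2: γ = 1/√(1 − 0.671²) = 1/√0.5498 = 1.349; Δt_2 = 1.349 × 4.11 = 5.543 years.
Total: 8.380 + 5.543 years.

Δt = 13.9 years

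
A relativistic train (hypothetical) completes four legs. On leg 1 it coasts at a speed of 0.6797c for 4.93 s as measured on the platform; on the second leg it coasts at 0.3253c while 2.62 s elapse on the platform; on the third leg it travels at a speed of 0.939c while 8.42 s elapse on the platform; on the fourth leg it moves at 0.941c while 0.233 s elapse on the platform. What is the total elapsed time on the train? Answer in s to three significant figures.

τ = 9.07 s

Leg 1: γ = 1/√(1 − 0.6797²) = 1/√0.5380 = 1.363; τ_1 = 4.93/1.363 = 3.616 s.
Leg 2: γ = 1/√(1 − 0.3253²) = 1/√0.8942 = 1.058; τ_2 = 2.62/1.058 = 2.478 s.
Leg 3: γ = 1/√(1 − 0.939²) = 1/√0.1183 = 2.908; τ_3 = 8.42/2.908 = 2.896 s.
Leg 4: γ = 1/√(1 − 0.941²) = 1/√0.1145 = 2.955; τ_4 = 0.233/2.955 = 0.07885 s.
Total: 3.616 + 2.478 + 2.896 + 0.07885 s.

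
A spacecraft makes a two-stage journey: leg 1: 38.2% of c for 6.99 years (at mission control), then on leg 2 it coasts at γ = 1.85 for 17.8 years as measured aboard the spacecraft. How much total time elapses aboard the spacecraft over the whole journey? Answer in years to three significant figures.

τ = 24.3 years

Leg 1: β = 0.382; γ = 1/√(1 − 0.382²) = 1/√0.8541 = 1.082; τ_1 = 6.99/1.082 = 6.460 years.
Leg 2: 17.8 years is already measured aboard the spacecraft.
Total: 6.460 + 17.80 years.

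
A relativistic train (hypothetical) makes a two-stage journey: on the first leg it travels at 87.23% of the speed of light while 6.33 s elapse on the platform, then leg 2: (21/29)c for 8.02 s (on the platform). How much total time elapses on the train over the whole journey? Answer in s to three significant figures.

Leg 1: β = 0.8723; γ = 1/√(1 − 0.8723²) = 1/√0.2391 = 2.045; τ_1 = 6.33/2.045 = 3.095 s.
Leg 2: γ = 1/√(1 − (21/29)²) = 29/20 = 1.450; τ_2 = 8.02/1.450 = 5.531 s.
Total: 3.095 + 5.531 s.

τ = 8.63 s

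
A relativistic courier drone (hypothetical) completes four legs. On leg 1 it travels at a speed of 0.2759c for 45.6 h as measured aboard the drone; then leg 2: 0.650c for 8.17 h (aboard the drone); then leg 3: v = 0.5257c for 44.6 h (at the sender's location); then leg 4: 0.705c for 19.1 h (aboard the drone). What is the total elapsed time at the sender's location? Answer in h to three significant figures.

Leg 1: γ = 1/√(1 − 0.2759²) = 1/√0.9239 = 1.040; Δt_1 = 1.040 × 45.6 = 47.44 h.
Leg 2: γ = 1/√(1 − 0.650²) = 1/√0.5775 = 1.316; Δt_2 = 1.316 × 8.17 = 10.75 h.
Leg 3: 44.6 h is already measured at the sender's location.
Leg 4: γ = 1/√(1 − 0.705²) = 1/√0.5030 = 1.410; Δt_4 = 1.410 × 19.1 = 26.93 h.
Total: 47.44 + 10.75 + 44.60 + 26.93 h.

Δt = 130 h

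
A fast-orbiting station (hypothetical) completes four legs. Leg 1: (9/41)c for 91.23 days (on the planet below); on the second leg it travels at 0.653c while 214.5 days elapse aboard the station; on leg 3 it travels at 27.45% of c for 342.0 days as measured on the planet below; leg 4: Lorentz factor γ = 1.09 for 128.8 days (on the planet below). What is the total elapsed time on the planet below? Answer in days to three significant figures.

Δt = 845 days

Leg 1: 91.23 days is already measured on the planet below.
Leg 2: γ = 1/√(1 − 0.653²) = 1/√0.5736 = 1.320; Δt_2 = 1.320 × 214.5 = 283.2 days.
Leg 3: 342.0 days is already measured on the planet below.
Leg 4: 128.8 days is already measured on the planet below.
Total: 91.23 + 283.2 + 342.0 + 128.8 days.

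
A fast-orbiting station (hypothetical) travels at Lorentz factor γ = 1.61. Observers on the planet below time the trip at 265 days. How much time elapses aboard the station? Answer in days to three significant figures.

γ = 1.61
The interval measured on the planet below is the dilated one; the clock aboard the station measures the proper time τ = Δt/γ = 265/1.610 days.

τ = 165 days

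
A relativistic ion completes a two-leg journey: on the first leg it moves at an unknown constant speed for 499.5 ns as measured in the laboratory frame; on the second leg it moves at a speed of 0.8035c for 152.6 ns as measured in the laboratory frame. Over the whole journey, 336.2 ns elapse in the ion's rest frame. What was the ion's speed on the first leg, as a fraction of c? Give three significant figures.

Leg 1: speed unknown; τ_1 = 499.5/γ_1.
Leg 2: γ = 1/√(1 − 0.8035²) = 1/√0.3544 = 1.680; τ_2 = 152.6/1.680 = 90.84 ns.
Total proper time: τ_1 + 90.84 = 336.2, so τ_1 = 336.2 − 90.84 = 245.4 ns.
γ_1 = 499.5/245.4 = 2.036; β = √(1 − 1/γ²) = √0.7587.

β = 0.871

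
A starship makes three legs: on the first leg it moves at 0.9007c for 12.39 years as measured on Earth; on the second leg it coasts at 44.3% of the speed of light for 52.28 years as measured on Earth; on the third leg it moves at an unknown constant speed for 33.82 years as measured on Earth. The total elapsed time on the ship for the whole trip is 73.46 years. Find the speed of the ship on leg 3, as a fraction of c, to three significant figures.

Leg 1: γ = 1/√(1 − 0.9007²) = 1/√0.1887 = 2.302; τ_1 = 12.39/2.302 = 5.383 years.
Leg 2: β = 0.443; γ = 1/√(1 − 0.443²) = 1/√0.8038 = 1.115; τ_2 = 52.28/1.115 = 46.87 years.
Leg 3: speed unknown; τ_3 = 33.82/γ_3.
Total proper time: 5.383 + 46.87 + τ_3 = 73.46, so τ_3 = 73.46 − 52.25 = 21.21 years.
γ_3 = 33.82/21.21 = 1.595; β = √(1 − 1/γ²) = √0.6068.

β = 0.779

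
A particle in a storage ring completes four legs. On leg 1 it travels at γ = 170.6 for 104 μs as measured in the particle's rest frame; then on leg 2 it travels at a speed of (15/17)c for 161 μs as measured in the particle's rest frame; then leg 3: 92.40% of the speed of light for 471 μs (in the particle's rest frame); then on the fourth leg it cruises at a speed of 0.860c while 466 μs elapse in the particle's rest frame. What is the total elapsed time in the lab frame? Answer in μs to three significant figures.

Leg 1: γ = 170.6; Δt_1 = 170.6 × 104 = 1.774×10⁴ μs.
Leg 2: γ = 1/√(1 − (15/17)²) = 17/8 = 2.125; Δt_2 = 2.125 × 161 = 342.1 μs.
Leg 3: β = 0.9240; γ = 1/√(1 − 0.9240²) = 1/√0.1462 = 2.615; Δt_3 = 2.615 × 471 = 1232 μs.
Leg 4: γ = 1/√(1 − 0.860²) = 1/√0.2604 = 1.960; Δt_4 = 1.960 × 466 = 913.2 μs.
Total: 1.774×10⁴ + 342.1 + 1232 + 913.2 μs.

Δt = 2.02×10⁴ μs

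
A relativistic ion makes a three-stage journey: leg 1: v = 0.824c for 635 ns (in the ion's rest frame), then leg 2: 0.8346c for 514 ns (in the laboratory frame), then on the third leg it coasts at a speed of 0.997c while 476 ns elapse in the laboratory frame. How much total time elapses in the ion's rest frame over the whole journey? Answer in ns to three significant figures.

Leg 1: 635 ns is already measured in the ion's rest frame.
Leg 2: γ = 1/√(1 − 0.8346²) = 1/√0.3034 = 1.815; τ_2 = 514/1.815 = 283.1 ns.
Leg 3: γ = 1/√(1 − 0.997²) = 1/√0.005991 = 12.92; τ_3 = 476/12.92 = 36.84 ns.
Total: 635.0 + 283.1 + 36.84 ns.

τ = 955 ns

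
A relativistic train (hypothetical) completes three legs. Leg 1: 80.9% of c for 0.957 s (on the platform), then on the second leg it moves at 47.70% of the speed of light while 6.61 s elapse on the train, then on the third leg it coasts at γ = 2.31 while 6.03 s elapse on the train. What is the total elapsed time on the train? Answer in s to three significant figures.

τ = 13.2 s

Leg 1: β = 0.809; γ = 1/√(1 − 0.809²) = 1/√0.3455 = 1.701; τ_1 = 0.957/1.701 = 0.5625 s.
Leg 2: 6.61 s is already measured on the train.
Leg 3: 6.03 s is already measured on the train.
Total: 0.5625 + 6.610 + 6.030 s.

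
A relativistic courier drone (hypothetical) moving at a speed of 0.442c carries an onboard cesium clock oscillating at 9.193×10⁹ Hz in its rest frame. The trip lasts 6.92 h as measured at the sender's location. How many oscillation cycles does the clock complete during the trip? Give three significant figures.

N = 2.05×10¹⁴

γ = 1/√(1 − 0.442²) = 1/√0.8046 = 1.115
The oscillator's own cycle count is N = f × τ where τ is the proper time aboard the drone. τ = Δt/γ = 6.92/1.115 = 6.207 h = 2.235×10⁴ s.
N = 9.193×10⁹ × 2.235×10⁴ = 2.054×10¹⁴.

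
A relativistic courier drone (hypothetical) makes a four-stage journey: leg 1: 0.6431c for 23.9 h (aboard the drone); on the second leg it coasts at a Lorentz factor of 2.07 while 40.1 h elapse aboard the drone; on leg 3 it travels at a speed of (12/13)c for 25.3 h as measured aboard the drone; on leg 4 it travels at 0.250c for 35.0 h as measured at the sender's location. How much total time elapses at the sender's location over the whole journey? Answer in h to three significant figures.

Δt = 215 h

Leg 1: γ = 1/√(1 − 0.6431²) = 1/√0.5864 = 1.306; Δt_1 = 1.306 × 23.9 = 31.21 h.
Leg 2: γ = 2.07; Δt_2 = 2.070 × 40.1 = 83.01 h.
Leg 3: γ = 1/√(1 − (12/13)²) = 13/5 = 2.600; Δt_3 = 2.600 × 25.3 = 65.78 h.
Leg 4: 35.0 h is already measured at the sender's location.
Total: 31.21 + 83.01 + 65.78 + 35.00 h.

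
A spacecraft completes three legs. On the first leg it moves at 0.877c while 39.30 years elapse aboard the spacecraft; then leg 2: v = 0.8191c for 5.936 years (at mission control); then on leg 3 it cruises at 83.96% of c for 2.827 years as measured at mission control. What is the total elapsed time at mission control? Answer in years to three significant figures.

Δt = 90.6 years

Leg 1: γ = 1/√(1 − 0.877²) = 1/√0.2309 = 2.081; Δt_1 = 2.081 × 39.30 = 81.79 years.
Leg 2: 5.936 years is already measured at mission control.
Leg 3: 2.827 years is already measured at mission control.
Total: 81.79 + 5.936 + 2.827 years.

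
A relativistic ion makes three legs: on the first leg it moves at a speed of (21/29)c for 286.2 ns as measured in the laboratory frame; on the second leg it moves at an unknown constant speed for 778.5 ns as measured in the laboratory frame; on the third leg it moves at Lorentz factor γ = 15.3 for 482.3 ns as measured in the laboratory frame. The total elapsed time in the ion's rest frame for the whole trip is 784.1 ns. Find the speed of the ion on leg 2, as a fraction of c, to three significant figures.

β = 0.701

Leg 1: γ = 1/√(1 − (21/29)²) = 29/20 = 1.450; τ_1 = 286.2/1.450 = 197.4 ns.
Leg 2: speed unknown; τ_2 = 778.5/γ_2.
Leg 3: γ = 15.3; τ_3 = 482.3/15.30 = 31.52 ns.
Total proper time: 197.4 + τ_2 + 31.52 = 784.1, so τ_2 = 784.1 − 228.9 = 555.2 ns.
γ_2 = 778.5/555.2 = 1.402; β = √(1 − 1/γ²) = √0.4914.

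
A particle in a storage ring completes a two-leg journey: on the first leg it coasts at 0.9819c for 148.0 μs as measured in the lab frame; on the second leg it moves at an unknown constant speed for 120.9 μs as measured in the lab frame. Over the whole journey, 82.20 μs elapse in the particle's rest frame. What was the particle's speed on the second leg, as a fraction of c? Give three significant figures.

Leg 1: γ = 1/√(1 − 0.9819²) = 1/√0.03587 = 5.280; τ_1 = 148.0/5.280 = 28.03 μs.
Leg 2: speed unknown; τ_2 = 120.9/γ_2.
Total proper time: 28.03 + τ_2 = 82.20, so τ_2 = 82.20 − 28.03 = 54.17 μs.
γ_2 = 120.9/54.17 = 2.232; β = √(1 − 1/γ²) = √0.7993.

β = 0.894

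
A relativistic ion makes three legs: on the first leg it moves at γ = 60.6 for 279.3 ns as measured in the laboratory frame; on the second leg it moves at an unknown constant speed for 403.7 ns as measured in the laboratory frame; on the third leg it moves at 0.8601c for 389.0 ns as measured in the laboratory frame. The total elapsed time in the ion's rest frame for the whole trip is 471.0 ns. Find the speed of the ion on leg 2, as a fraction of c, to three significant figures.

β = 0.748

Leg 1: γ = 60.6; τ_1 = 279.3/60.60 = 4.609 ns.
Leg 2: speed unknown; τ_2 = 403.7/γ_2.
Leg 3: γ = 1/√(1 − 0.8601²) = 1/√0.2602 = 1.960; τ_3 = 389.0/1.960 = 198.4 ns.
Total proper time: 4.609 + τ_2 + 198.4 = 471.0, so τ_2 = 471.0 − 203.0 = 268.0 ns.
γ_2 = 403.7/268.0 = 1.507; β = √(1 − 1/γ²) = √0.5594.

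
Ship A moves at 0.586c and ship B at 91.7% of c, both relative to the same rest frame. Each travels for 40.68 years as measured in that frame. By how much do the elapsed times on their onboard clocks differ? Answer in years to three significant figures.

A: γ = 1/√(1 − 0.586²) = 1/√0.6566 = 1.234; τ_A = 40.68/1.234 = 32.96 years.
B: β = 0.917; γ = 1/√(1 − 0.917²) = 1/√0.1591 = 2.507; τ_B = 40.68/2.507 = 16.23 years.

|τ_A − τ_B| = 16.7 years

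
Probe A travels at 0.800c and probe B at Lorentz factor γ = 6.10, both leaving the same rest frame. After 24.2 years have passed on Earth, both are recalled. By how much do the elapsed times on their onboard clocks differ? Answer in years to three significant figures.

|τ_A − τ_B| = 10.6 years

A: γ = 1/√(1 − 0.800²) = 5/3 ≈ 1.667; τ_A = 24.2/1.667 = 14.52 years.
B: γ = 6.10; τ_B = 24.2/6.100 = 3.967 years.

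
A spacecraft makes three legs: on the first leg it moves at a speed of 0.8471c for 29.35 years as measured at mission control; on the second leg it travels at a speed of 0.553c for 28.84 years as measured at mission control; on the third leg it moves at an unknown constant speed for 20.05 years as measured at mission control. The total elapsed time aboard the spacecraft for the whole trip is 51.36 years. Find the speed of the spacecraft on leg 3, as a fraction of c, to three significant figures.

Leg 1: γ = 1/√(1 − 0.8471²) = 1/√0.2824 = 1.882; τ_1 = 29.35/1.882 = 15.60 years.
Leg 2: γ = 1/√(1 − 0.553²) = 1/√0.6942 = 1.200; τ_2 = 28.84/1.200 = 24.03 years.
Leg 3: speed unknown; τ_3 = 20.05/γ_3.
Total proper time: 15.60 + 24.03 + τ_3 = 51.36, so τ_3 = 51.36 − 39.63 = 11.73 years.
γ_3 = 20.05/11.73 = 1.709; β = √(1 − 1/γ²) = √0.6575.

β = 0.811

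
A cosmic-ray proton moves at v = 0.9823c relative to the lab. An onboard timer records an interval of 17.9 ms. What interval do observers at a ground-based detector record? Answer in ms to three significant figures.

Δt = 95.6 ms

γ = 1/√(1 − 0.9823²) = 1/√0.03509 = 5.339
The interval measured in the proton's rest frame is the proper time (both events occur at the same place in that frame); the lab-frame interval is Δt = γτ = 5.339 × 17.9 ms.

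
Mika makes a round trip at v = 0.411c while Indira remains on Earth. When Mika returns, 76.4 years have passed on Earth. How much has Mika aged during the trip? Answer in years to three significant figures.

τ = 69.6 years

γ = 1/√(1 − 0.411²) = 1/√0.8311 = 1.097
Mika's clock measures proper time along the trip: τ = Δt/γ = 76.4/1.097 years.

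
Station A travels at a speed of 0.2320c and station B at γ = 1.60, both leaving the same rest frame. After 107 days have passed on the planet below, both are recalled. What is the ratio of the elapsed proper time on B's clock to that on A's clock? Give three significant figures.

τ_B/τ_A = 0.643

A: γ = 1/√(1 − 0.2320²) = 1/√0.9462 = 1.028. B: γ = 1.60.
τ_A/τ_B = γ_B/γ_A = 1.600/1.028 = 1.556, so τ_B/τ_A = 0.6425.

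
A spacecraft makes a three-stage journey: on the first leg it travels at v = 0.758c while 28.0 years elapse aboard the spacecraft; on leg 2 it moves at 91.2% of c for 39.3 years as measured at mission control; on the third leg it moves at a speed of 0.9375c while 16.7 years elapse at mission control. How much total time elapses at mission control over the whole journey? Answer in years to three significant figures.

Leg 1: γ = 1/√(1 − 0.758²) = 1/√0.4254 = 1.533; Δt_1 = 1.533 × 28.0 = 42.93 years.
Leg 2: 39.3 years is already measured at mission control.
Leg 3: 16.7 years is already measured at mission control.
Total: 42.93 + 39.30 + 16.70 years.

Δt = 98.9 years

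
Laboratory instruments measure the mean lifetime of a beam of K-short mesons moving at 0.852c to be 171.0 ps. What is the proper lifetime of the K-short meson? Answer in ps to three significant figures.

τ₀ = 89.5 ps

γ = 1/√(1 − 0.852²) = 1/√0.2741 = 1.910
The lab-frame lifetime is the dilated interval; the proper lifetime is τ₀ = Δt/γ = 171.0/1.910 ps.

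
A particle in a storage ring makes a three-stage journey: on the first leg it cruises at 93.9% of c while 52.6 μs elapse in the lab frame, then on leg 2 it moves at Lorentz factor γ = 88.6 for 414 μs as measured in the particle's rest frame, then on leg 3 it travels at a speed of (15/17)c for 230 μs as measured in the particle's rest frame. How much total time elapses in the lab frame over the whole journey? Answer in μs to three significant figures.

Δt = 3.72×10⁴ μs

Leg 1: 52.6 μs is already measured in the lab frame.
Leg 2: γ = 88.6; Δt_2 = 88.60 × 414 = 3.668×10⁴ μs.
Leg 3: γ = 1/√(1 − (15/17)²) = 17/8 = 2.125; Δt_3 = 2.125 × 230 = 488.8 μs.
Total: 52.60 + 3.668×10⁴ + 488.8 μs.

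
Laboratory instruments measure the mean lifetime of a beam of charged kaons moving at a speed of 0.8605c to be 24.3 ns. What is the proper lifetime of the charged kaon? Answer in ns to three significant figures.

τ₀ = 12.4 ns

γ = 1/√(1 − 0.8605²) = 1/√0.2595 = 1.963
The lab-frame lifetime is the dilated interval; the proper lifetime is τ₀ = Δt/γ = 24.3/1.963 ns.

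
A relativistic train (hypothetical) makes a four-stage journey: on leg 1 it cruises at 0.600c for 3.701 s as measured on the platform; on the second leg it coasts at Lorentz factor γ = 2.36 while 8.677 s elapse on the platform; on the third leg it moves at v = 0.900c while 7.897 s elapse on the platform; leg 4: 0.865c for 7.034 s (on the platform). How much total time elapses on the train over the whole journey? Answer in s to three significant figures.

Leg 1: γ = 1/√(1 − 0.600²) = 5/4 = 1.250; τ_1 = 3.701/1.250 = 2.961 s.
Leg 2: γ = 2.36; τ_2 = 8.677/2.360 = 3.677 s.
Leg 3: γ = 1/√(1 − 0.900²) = 1/√0.1900 = 2.294; τ_3 = 7.897/2.294 = 3.442 s.
Leg 4: γ = 1/√(1 − 0.865²) = 1/√0.2518 = 1.993; τ_4 = 7.034/1.993 = 3.529 s.
Total: 2.961 + 3.677 + 3.442 + 3.529 s.

τ = 13.6 s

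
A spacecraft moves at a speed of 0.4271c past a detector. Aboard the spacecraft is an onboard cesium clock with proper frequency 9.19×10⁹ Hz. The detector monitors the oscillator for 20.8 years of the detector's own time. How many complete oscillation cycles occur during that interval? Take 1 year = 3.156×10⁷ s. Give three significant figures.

N = 5.45×10¹⁸

γ = 1/√(1 − 0.4271²) = 1/√0.8176 = 1.106
During 20.8 years of lab time, the oscillator's proper time advances by τ = Δt/γ = 20.8/1.106 = 18.81 years = 5.936×10⁸ s.
N = f × τ = 9.19×10⁹ × 5.936×10⁸ = 5.455×10¹⁸.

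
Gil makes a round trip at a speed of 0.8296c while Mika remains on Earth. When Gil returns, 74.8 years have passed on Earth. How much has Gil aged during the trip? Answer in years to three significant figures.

τ = 41.8 years

γ = 1/√(1 − 0.8296²) = 1/√0.3118 = 1.791
Gil's clock measures proper time along the trip: τ = Δt/γ = 74.8/1.791 years.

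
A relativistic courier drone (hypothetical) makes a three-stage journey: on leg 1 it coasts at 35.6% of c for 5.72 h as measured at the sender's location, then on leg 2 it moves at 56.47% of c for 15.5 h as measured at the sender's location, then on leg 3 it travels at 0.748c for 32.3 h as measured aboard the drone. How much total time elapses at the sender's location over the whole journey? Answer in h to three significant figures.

Leg 1: 5.72 h is already measured at the sender's location.
Leg 2: 15.5 h is already measured at the sender's location.
Leg 3: γ = 1/√(1 − 0.748²) = 1/√0.4405 = 1.507; Δt_3 = 1.507 × 32.3 = 48.67 h.
Total: 5.720 + 15.50 + 48.67 h.

Δt = 69.9 h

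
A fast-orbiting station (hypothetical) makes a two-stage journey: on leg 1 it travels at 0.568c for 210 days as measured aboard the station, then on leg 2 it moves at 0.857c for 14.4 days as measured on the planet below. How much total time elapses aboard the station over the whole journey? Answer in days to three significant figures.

τ = 217 days

Leg 1: 210 days is already measured aboard the station.
Leg 2: γ = 1/√(1 − 0.857²) = 1/√0.2656 = 1.941; τ_2 = 14.4/1.941 = 7.421 days.
Total: 210.0 + 7.421 days.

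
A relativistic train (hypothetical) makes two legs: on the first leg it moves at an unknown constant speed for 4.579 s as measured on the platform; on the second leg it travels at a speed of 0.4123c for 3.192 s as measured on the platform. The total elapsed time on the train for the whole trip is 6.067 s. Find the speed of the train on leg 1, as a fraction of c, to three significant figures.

β = 0.724

Leg 1: speed unknown; τ_1 = 4.579/γ_1.
Leg 2: γ = 1/√(1 − 0.4123²) = 1/√0.8300 = 1.098; τ_2 = 3.192/1.098 = 2.908 s.
Total proper time: τ_1 + 2.908 = 6.067, so τ_1 = 6.067 − 2.908 = 3.159 s.
γ_1 = 4.579/3.159 = 1.450; β = √(1 − 1/γ²) = √0.5241.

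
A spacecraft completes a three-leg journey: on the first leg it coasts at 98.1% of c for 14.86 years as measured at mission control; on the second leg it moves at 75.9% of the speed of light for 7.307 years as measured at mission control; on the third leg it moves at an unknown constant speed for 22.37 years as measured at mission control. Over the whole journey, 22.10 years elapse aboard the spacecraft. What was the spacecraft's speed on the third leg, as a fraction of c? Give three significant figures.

Leg 1: β = 0.981; γ = 1/√(1 − 0.981²) = 1/√0.03764 = 5.154; τ_1 = 14.86/5.154 = 2.883 years.
Leg 2: β = 0.759; γ = 1/√(1 − 0.759²) = 1/√0.4239 = 1.536; τ_2 = 7.307/1.536 = 4.758 years.
Leg 3: speed unknown; τ_3 = 22.37/γ_3.
Total proper time: 2.883 + 4.758 + τ_3 = 22.10, so τ_3 = 22.10 − 7.640 = 14.46 years.
γ_3 = 22.37/14.46 = 1.547; β = √(1 − 1/γ²) = √0.5822.

β = 0.763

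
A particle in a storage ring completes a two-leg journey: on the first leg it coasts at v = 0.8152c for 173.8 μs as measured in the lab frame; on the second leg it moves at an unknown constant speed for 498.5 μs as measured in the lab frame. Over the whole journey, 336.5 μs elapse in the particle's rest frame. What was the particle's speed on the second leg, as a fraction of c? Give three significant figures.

β = 0.881

Leg 1: γ = 1/√(1 − 0.8152²) = 1/√0.3354 = 1.727; τ_1 = 173.8/1.727 = 100.7 μs.
Leg 2: speed unknown; τ_2 = 498.5/γ_2.
Total proper time: 100.7 + τ_2 = 336.5, so τ_2 = 336.5 − 100.7 = 235.8 μs.
γ_2 = 498.5/235.8 = 2.114; β = √(1 − 1/γ²) = √0.7762.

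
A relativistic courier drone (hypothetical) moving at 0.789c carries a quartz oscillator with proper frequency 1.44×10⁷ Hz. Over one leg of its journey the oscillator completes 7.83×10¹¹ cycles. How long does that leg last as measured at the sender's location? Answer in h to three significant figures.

Δt = 24.6 h

γ = 1/√(1 − 0.789²) = 1/√0.3775 = 1.628
Proper time for N cycles: τ = N/f = 7.83×10¹¹/(1.44×10⁷) = 5.438×10⁴ s = 15.10 h.
Lab-frame duration Δt = γτ = 1.628 × 15.10 = 24.58 h.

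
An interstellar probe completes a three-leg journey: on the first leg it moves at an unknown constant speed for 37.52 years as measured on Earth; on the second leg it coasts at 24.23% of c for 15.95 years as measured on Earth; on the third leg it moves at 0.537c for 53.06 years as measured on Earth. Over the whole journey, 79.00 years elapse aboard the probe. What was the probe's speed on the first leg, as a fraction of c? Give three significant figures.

Leg 1: speed unknown; τ_1 = 37.52/γ_1.
Leg 2: β = 0.2423; γ = 1/√(1 − 0.2423²) = 1/√0.9413 = 1.031; τ_2 = 15.95/1.031 = 15.47 years.
Leg 3: γ = 1/√(1 − 0.537²) = 1/√0.7116 = 1.185; τ_3 = 53.06/1.185 = 44.76 years.
Total proper time: τ_1 + 15.47 + 44.76 = 79.00, so τ_1 = 79.00 − 60.24 = 18.76 years.
γ_1 = 37.52/18.76 = 1.999; β = √(1 − 1/γ²) = √0.7499.

β = 0.866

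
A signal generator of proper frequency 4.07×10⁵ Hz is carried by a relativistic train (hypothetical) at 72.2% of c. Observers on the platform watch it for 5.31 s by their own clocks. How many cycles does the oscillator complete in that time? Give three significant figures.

β = 0.722; γ = 1/√(1 − 0.722²) = 1/√0.4787 = 1.445
During 5.31 s of lab time, the oscillator's proper time advances by τ = Δt/γ = 5.31/1.445 = 3.674 s = 3.674×10⁰ s.
N = f × τ = 4.07×10⁵ × 3.674×10⁰ = 1.495×10⁶.

N = 1.50×10⁶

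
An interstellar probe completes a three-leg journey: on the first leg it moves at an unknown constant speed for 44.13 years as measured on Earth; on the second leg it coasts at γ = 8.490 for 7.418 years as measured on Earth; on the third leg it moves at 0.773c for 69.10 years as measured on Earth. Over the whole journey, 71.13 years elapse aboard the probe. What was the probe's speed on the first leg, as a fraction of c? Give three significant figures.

Leg 1: speed unknown; τ_1 = 44.13/γ_1.
Leg 2: γ = 8.490; τ_2 = 7.418/8.490 = 0.8737 years.
Leg 3: γ = 1/√(1 − 0.773²) = 1/√0.4025 = 1.576; τ_3 = 69.10/1.576 = 43.84 years.
Total proper time: τ_1 + 0.8737 + 43.84 = 71.13, so τ_1 = 71.13 − 44.71 = 26.42 years.
γ_1 = 44.13/26.42 = 1.670; β = √(1 − 1/γ²) = √0.6416.

β = 0.801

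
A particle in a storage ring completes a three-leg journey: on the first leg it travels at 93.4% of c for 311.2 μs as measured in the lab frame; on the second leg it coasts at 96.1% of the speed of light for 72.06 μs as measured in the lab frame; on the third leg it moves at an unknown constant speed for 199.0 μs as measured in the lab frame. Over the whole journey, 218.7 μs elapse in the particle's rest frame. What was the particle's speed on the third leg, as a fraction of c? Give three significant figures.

β = 0.898

Leg 1: β = 0.934; γ = 1/√(1 − 0.934²) = 1/√0.1276 = 2.799; τ_1 = 311.2/2.799 = 111.2 μs.
Leg 2: β = 0.961; γ = 1/√(1 − 0.961²) = 1/√0.07648 = 3.616; τ_2 = 72.06/3.616 = 19.93 μs.
Leg 3: speed unknown; τ_3 = 199.0/γ_3.
Total proper time: 111.2 + 19.93 + τ_3 = 218.7, so τ_3 = 218.7 − 131.1 = 87.59 μs.
γ_3 = 199.0/87.59 = 2.272; β = √(1 − 1/γ²) = √0.8063.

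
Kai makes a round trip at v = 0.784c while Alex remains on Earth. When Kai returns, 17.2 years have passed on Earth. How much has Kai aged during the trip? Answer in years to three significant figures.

γ = 1/√(1 − 0.784²) = 1/√0.3853 = 1.611
Kai's clock measures proper time along the trip: τ = Δt/γ = 17.2/1.611 years.

τ = 10.7 years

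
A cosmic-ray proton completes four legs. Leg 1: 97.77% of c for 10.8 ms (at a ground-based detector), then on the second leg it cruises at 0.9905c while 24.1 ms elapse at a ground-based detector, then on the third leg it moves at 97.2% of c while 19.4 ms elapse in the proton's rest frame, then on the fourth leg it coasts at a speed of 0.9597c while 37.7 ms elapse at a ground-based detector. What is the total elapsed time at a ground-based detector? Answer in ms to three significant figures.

Δt = 155 ms

Leg 1: 10.8 ms is already measured at a ground-based detector.
Leg 2: 24.1 ms is already measured at a ground-based detector.
Leg 3: β = 0.972; γ = 1/√(1 − 0.972²) = 1/√0.05522 = 4.256; Δt_3 = 4.256 × 19.4 = 82.56 ms.
Leg 4: 37.7 ms is already measured at a ground-based detector.
Total: 10.80 + 24.10 + 82.56 + 37.70 ms.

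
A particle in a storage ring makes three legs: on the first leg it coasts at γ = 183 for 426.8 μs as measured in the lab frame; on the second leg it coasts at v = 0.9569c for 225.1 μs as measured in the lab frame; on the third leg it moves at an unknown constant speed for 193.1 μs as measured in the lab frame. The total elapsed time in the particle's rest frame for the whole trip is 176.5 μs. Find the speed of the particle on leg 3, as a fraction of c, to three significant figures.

Leg 1: γ = 183; τ_1 = 426.8/183.0 = 2.332 μs.
Leg 2: γ = 1/√(1 − 0.9569²) = 1/√0.08434 = 3.443; τ_2 = 225.1/3.443 = 65.37 μs.
Leg 3: speed unknown; τ_3 = 193.1/γ_3.
Total proper time: 2.332 + 65.37 + τ_3 = 176.5, so τ_3 = 176.5 − 67.71 = 108.8 μs.
γ_3 = 193.1/108.8 = 1.775; β = √(1 − 1/γ²) = √0.6826.

β = 0.826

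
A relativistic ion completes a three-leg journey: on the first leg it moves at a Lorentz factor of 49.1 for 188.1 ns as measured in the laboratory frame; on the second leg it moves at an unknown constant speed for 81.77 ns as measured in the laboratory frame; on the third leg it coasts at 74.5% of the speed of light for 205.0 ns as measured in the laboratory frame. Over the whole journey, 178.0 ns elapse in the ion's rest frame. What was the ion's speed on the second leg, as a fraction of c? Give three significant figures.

Leg 1: γ = 49.1; τ_1 = 188.1/49.10 = 3.831 ns.
Leg 2: speed unknown; τ_2 = 81.77/γ_2.
Leg 3: β = 0.745; γ = 1/√(1 − 0.745²) = 1/√0.4450 = 1.499; τ_3 = 205.0/1.499 = 136.7 ns.
Total proper time: 3.831 + τ_2 + 136.7 = 178.0, so τ_2 = 178.0 − 140.6 = 37.42 ns.
γ_2 = 81.77/37.42 = 2.185; β = √(1 − 1/γ²) = √0.7906.

β = 0.889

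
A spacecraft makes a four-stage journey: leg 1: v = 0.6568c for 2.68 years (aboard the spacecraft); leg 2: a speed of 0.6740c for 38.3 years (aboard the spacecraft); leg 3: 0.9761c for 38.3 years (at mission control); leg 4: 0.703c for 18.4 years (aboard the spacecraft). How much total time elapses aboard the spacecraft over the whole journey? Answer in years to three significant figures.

Leg 1: 2.68 years is already measured aboard the spacecraft.
Leg 2: 38.3 years is already measured aboard the spacecraft.
Leg 3: γ = 1/√(1 − 0.9761²) = 1/√0.04723 = 4.601; τ_3 = 38.3/4.601 = 8.323 years.
Leg 4: 18.4 years is already measured aboard the spacecraft.
Total: 2.680 + 38.30 + 8.323 + 18.40 years.

τ = 67.7 years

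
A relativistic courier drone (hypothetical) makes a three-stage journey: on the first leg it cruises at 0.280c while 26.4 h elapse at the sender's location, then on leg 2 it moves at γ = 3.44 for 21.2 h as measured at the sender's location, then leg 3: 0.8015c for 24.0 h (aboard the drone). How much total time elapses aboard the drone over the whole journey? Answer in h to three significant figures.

τ = 55.5 h

Leg 1: γ = 1/√(1 − 0.280²) = 25/24 ≈ 1.042; τ_1 = 26.4/1.042 = 25.34 h.
Leg 2: γ = 3.44; τ_2 = 21.2/3.440 = 6.163 h.
Leg 3: 24.0 h is already measured aboard the drone.
Total: 25.34 + 6.163 + 24.00 h.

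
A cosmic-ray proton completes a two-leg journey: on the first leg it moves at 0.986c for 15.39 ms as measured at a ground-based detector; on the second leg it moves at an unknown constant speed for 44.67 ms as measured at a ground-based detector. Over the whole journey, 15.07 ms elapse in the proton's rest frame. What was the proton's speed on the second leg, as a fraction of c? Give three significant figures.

β = 0.960

Leg 1: γ = 1/√(1 − 0.986²) = 1/√0.02780 = 5.997; τ_1 = 15.39/5.997 = 2.566 ms.
Leg 2: speed unknown; τ_2 = 44.67/γ_2.
Total proper time: 2.566 + τ_2 = 15.07, so τ_2 = 15.07 − 2.566 = 12.50 ms.
γ_2 = 44.67/12.50 = 3.573; β = √(1 − 1/γ²) = √0.9216.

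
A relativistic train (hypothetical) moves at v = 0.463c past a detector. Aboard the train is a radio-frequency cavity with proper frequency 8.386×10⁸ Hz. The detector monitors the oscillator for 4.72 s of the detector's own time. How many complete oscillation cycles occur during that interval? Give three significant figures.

N = 3.51×10⁹

γ = 1/√(1 − 0.463²) = 1/√0.7856 = 1.128
During 4.72 s of lab time, the oscillator's proper time advances by τ = Δt/γ = 4.72/1.128 = 4.184 s = 4.184×10⁰ s.
N = f × τ = 8.386×10⁸ × 4.184×10⁰ = 3.508×10⁹.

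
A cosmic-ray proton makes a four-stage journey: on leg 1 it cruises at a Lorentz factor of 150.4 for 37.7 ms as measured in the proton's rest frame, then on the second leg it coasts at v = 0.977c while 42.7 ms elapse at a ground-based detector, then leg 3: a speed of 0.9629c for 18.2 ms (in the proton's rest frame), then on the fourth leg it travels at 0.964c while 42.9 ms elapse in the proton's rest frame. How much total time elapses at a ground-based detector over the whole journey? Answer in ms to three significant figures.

Leg 1: γ = 150.4; Δt_1 = 150.4 × 37.7 = 5670 ms.
Leg 2: 42.7 ms is already measured at a ground-based detector.
Leg 3: γ = 1/√(1 − 0.9629²) = 1/√0.07282 = 3.706; Δt_3 = 3.706 × 18.2 = 67.44 ms.
Leg 4: γ = 1/√(1 − 0.964²) = 1/√0.07070 = 3.761; Δt_4 = 3.761 × 42.9 = 161.3 ms.
Total: 5670 + 42.70 + 67.44 + 161.3 ms.

Δt = 5940 ms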